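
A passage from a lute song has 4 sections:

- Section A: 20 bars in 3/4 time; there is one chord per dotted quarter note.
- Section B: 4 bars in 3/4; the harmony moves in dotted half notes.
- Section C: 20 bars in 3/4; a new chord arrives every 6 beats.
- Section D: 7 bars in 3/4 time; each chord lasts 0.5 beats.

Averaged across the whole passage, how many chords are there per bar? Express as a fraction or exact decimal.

32/17 chords per bar

A: 20 × 3 = 60 beats ÷ 1.5 = 40 chords.
B: 4 × 3 = 12 beats ÷ 3 = 4 chords.
C: 20 × 3 = 60 beats ÷ 6 = 10 chords.
D: 7 × 3 = 21 beats ÷ 0.5 = 42 chords.
Overall: 96 chords over 51 bars → 96/51 = 32/17 chords per bar.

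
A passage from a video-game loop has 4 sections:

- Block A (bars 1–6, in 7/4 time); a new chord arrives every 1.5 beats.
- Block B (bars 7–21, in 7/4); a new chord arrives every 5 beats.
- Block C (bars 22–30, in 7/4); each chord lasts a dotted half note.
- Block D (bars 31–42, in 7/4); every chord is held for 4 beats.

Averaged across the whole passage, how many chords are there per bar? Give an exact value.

A: 6 × 7 = 42 beats ÷ 1.5 = 28 chords.
B: 15 × 7 = 105 beats ÷ 5 = 21 chords.
C: 9 × 7 = 63 beats ÷ 3 = 21 chords.
D: 12 × 7 = 84 beats ÷ 4 = 21 chords.
Overall: 91 chords over 42 bars → 91/42 = 13/6 chords per bar.

13/6 chords per bar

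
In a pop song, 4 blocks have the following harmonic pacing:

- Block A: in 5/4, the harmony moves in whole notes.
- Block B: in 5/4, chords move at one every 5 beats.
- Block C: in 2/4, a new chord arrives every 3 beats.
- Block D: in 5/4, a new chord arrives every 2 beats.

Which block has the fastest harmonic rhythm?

Block D

A: 5/4 = 1.25 chords/bar.
B: 5/5 = 1 chord/bar.
C: 2/3 = 2/3 chords/bar.
D: 5/2 = 2.5 chords/bar.
Fastest is D at 2.5 chords/bar.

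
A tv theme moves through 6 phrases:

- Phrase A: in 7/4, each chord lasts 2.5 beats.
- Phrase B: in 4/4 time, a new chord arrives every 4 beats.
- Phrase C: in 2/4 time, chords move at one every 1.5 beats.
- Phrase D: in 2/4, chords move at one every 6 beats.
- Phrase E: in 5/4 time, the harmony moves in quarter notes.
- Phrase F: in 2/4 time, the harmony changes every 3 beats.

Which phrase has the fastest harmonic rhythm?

Phrase E

A: 7/2.5 = 2.8 chords/bar.
B: 4/4 = 1 chord/bar.
C: 2/1.5 = 4/3 chords/bar.
D: 2/6 = 1/3 chords/bar.
E: 5/1 = 5 chords/bar.
F: 2/3 = 2/3 chords/bar.
Fastest is E at 5 chords/bar.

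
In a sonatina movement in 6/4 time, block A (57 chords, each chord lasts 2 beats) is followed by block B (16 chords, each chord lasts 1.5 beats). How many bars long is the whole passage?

A: 57 × 2 = 114 beats = 19 bars.
B: 16 × 1.5 = 24 beats = 4 bars.
Total: 19 + 4 = 23 bars.

23 bars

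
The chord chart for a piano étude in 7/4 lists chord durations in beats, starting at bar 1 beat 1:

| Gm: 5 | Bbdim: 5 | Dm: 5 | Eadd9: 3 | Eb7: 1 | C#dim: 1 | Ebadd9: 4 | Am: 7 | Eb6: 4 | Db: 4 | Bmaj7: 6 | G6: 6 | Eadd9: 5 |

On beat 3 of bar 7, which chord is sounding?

Beat 3 of bar 7 is beat (7−1)×7 + 3 = 45 overall.
Running totals: Gm ends at 5, Bbdim ends at 10, Dm ends at 15, Eadd9 ends at 18, Eb7 ends at 19, C#dim ends at 20, Ebadd9 ends at 24, Am ends at 31, Eb6 ends at 35, Db ends at 39, Bmaj7 ends at 45.
Beat 45 falls within Bmaj7.

Bmaj7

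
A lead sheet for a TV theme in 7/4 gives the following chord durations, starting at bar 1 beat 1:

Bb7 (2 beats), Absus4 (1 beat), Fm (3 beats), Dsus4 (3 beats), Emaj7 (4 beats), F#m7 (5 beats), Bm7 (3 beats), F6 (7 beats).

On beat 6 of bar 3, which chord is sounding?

Beat 6 of bar 3 is beat (3−1)×7 + 6 = 20 overall.
Running totals: Bb7 ends at 2, Absus4 ends at 3, Fm ends at 6, Dsus4 ends at 9, Emaj7 ends at 13, F#m7 ends at 18, Bm7 ends at 21.
Beat 20 falls within Bm7.

Bm7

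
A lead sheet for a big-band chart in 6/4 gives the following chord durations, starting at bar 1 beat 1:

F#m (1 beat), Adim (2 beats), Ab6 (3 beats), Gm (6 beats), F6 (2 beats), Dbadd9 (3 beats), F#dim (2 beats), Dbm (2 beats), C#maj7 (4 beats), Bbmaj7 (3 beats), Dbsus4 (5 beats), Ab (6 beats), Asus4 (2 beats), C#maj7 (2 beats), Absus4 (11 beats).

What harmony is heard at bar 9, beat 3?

Beat 3 of bar 9 is beat (9−1)×6 + 3 = 51 overall.
Running totals: F#m ends at 1, Adim ends at 3, Ab6 ends at 6, Gm ends at 12, F6 ends at 14, Dbadd9 ends at 17, F#dim ends at 19, Dbm ends at 21, C#maj7 ends at 25, Bbmaj7 ends at 28, Dbsus4 ends at 33, Ab ends at 39, Asus4 ends at 41, C#maj7 ends at 43, Absus4 ends at 54.
Beat 51 falls within Absus4.

Absus4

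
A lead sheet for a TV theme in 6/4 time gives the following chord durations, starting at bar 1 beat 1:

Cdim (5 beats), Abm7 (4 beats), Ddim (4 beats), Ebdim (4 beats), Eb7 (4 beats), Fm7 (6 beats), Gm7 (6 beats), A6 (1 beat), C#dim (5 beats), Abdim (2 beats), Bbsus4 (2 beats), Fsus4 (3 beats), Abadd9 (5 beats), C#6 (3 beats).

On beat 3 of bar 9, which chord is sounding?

Abadd9

Beat 3 of bar 9 is beat (9−1)×6 + 3 = 51 overall.
Running totals: Cdim ends at 5, Abm7 ends at 9, Ddim ends at 13, Ebdim ends at 17, Eb7 ends at 21, Fm7 ends at 27, Gm7 ends at 33, A6 ends at 34, C#dim ends at 39, Abdim ends at 41, Bbsus4 ends at 43, Fsus4 ends at 46, Abadd9 ends at 51.
Beat 51 falls within Abadd9.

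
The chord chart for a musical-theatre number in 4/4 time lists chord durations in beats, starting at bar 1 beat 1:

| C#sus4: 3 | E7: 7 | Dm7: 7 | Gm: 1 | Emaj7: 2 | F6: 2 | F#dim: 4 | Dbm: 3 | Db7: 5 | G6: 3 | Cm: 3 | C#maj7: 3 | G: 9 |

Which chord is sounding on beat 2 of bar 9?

Db7

Beat 2 of bar 9 is beat (9−1)×4 + 2 = 34 overall.
Running totals: C#sus4 ends at 3, E7 ends at 10, Dm7 ends at 17, Gm ends at 18, Emaj7 ends at 20, F6 ends at 22, F#dim ends at 26, Dbm ends at 29, Db7 ends at 34.
Beat 34 falls within Db7.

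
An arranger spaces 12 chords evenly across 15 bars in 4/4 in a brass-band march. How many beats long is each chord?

15 bars × 4 beats/bar = 60 beats total.
60 beats ÷ 12 chords = 5 beats per chord.

5 beats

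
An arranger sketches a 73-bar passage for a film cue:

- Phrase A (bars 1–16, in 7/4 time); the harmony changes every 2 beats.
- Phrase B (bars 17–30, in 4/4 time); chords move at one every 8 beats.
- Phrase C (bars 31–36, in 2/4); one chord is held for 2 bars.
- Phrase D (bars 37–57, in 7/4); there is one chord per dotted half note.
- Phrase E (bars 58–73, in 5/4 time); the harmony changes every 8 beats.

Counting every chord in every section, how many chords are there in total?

125 chords

A has 112 beats and chords last 2 each, so 56 chords.
B has 56 beats and chords last 8 each, so 7 chords.
C has 12 beats and chords last 4 each, so 3 chords.
D has 147 beats and chords last 3 each, so 49 chords.
E has 80 beats and chords last 8 each, so 10 chords.
Total: 56 + 7 + 3 + 49 + 10 = 125.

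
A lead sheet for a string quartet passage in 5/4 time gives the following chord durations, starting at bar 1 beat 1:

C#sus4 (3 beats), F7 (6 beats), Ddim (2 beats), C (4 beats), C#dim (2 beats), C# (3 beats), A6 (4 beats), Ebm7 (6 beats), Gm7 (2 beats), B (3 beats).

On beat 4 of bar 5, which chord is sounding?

A6

Beat 4 of bar 5 is beat (5−1)×5 + 4 = 24 overall.
Running totals: C#sus4 ends at 3, F7 ends at 9, Ddim ends at 11, C ends at 15, C#dim ends at 17, C# ends at 20, A6 ends at 24.
Beat 24 falls within A6.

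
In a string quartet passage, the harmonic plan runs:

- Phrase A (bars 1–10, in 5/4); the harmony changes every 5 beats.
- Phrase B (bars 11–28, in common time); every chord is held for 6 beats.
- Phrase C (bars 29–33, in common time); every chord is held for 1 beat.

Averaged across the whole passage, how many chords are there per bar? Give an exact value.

A: 10 bars of 5 beats is 50 beats; at 5 beats each that's 10 chords.
B: 18 bars of 4 beats is 72 beats; at 6 beats each that's 12 chords.
C: 5 bars of 4 beats is 20 beats; at 1 beat each that's 20 chords.
Overall: 42 chords over 33 bars → 42/33 = 14/11 chords per bar.

14/11 chords per bar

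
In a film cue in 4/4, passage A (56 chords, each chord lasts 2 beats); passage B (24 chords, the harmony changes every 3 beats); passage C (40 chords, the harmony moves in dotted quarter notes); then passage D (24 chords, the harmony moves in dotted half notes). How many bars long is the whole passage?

A: 56 × 2 = 112 beats = 28 bars.
B: 24 × 3 = 72 beats = 18 bars.
C: 40 × 1.5 = 60 beats = 15 bars.
D: 24 × 3 = 72 beats = 18 bars.
Total: 28 + 18 + 15 + 18 = 79 bars.

79 bars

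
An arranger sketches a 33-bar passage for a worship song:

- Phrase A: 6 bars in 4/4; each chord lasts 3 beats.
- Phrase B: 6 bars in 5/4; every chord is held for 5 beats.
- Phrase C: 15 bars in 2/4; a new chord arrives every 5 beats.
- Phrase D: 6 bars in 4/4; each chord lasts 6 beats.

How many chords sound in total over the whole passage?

A: 6·4 = 24 beats, 24/3 = 8 chords.
B: 6·5 = 30 beats, 30/5 = 6 chords.
C: 15·2 = 30 beats, 30/5 = 6 chords.
D: 6·4 = 24 beats, 24/6 = 4 chords.
Total: 8 + 6 + 6 + 4 = 24.

24 chords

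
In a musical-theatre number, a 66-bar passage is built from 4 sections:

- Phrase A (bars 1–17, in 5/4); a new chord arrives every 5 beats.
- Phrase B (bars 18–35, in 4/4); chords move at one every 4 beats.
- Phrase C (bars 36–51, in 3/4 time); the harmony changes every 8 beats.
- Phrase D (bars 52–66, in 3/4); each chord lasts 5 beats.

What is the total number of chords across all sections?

50 chords

A: 17 bars × 5 beats = 85 beats; 5 beats/chord → 17 chords.
B: 18 bars × 4 beats = 72 beats; 4 beats/chord → 18 chords.
C: 16 bars × 3 beats = 48 beats; 8 beats/chord → 6 chords.
D: 15 bars × 3 beats = 45 beats; 5 beats/chord → 9 chords.
Total: 17 + 18 + 6 + 9 = 50.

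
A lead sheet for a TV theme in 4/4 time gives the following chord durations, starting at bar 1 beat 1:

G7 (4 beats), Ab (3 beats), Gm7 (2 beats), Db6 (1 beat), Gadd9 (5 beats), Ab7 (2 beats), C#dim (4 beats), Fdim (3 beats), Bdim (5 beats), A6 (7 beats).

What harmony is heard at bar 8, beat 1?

Bdim

Beat 1 of bar 8 is beat (8−1)×4 + 1 = 29 overall.
Running totals: G7 ends at 4, Ab ends at 7, Gm7 ends at 9, Db6 ends at 10, Gadd9 ends at 15, Ab7 ends at 17, C#dim ends at 21, Fdim ends at 24, Bdim ends at 29.
Beat 29 falls within Bdim.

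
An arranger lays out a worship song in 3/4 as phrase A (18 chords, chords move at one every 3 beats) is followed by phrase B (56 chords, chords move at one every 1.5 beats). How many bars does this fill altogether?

46 bars

A: 18 × 3 = 54 beats = 18 bars.
B: 56 × 1.5 = 84 beats = 28 bars.
Total: 18 + 28 = 46 bars.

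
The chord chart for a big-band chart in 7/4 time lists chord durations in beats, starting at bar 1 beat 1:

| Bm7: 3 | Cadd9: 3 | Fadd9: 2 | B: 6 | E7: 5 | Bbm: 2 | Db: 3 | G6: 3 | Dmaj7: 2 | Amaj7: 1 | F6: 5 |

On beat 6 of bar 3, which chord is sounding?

Bbm

Beat 6 of bar 3 is beat (3−1)×7 + 6 = 20 overall.
Running totals: Bm7 ends at 3, Cadd9 ends at 6, Fadd9 ends at 8, B ends at 14, E7 ends at 19, Bbm ends at 21.
Beat 20 falls within Bbm.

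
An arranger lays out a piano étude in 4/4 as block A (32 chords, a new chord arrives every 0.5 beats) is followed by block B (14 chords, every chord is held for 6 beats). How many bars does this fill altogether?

A: 32 × 0.5 = 16 beats = 4 bars.
B: 14 × 6 = 84 beats = 21 bars.
Total: 4 + 21 = 25 bars.

25 bars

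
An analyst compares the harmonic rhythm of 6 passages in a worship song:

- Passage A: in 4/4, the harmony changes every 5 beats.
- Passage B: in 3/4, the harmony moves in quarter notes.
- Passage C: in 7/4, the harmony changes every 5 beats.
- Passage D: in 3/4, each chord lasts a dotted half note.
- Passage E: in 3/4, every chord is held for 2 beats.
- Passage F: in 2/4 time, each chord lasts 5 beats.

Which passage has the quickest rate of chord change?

Passage B

A: each chord is 5 beats in 4/4, so 0.8 per bar.
B: each chord is 1 beat in 3/4, so 3 per bar.
C: each chord is 5 beats in 7/4, so 1.4 per bar.
D: each chord is 3 beats in 3/4, so 1 per bar.
E: each chord is 2 beats in 3/4, so 1.5 per bar.
F: each chord is 5 beats in 2/4, so 0.4 per bar.
Fastest is B at 3 chords/bar.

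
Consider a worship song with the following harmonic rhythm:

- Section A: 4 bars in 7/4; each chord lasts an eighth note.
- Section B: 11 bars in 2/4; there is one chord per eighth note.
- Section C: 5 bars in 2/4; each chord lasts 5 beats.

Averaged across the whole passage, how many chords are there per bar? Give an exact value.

A: 4 bars of 7 beats is 28 beats; at 0.5 beats each that's 56 chords.
B: 11 bars of 2 beats is 22 beats; at 0.5 beats each that's 44 chords.
C: 5 bars of 2 beats is 10 beats; at 5 beats each that's 2 chords.
Overall: 102 chords over 20 bars → 102/20 = 5.1 chords per bar.

5.1 chords per bar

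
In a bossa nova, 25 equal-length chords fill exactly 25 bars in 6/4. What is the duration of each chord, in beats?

6 beats

25 bars × 6 beats/bar = 150 beats total.
150 beats ÷ 25 chords = 6 beats per chord.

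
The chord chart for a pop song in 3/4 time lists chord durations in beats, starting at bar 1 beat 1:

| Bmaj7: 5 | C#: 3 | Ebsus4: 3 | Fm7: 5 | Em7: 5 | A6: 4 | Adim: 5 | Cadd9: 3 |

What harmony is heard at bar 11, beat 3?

Beat 3 of bar 11 is beat (11−1)×3 + 3 = 33 overall.
Running totals: Bmaj7 ends at 5, C# ends at 8, Ebsus4 ends at 11, Fm7 ends at 16, Em7 ends at 21, A6 ends at 25, Adim ends at 30, Cadd9 ends at 33.
Beat 33 falls within Cadd9.

Cadd9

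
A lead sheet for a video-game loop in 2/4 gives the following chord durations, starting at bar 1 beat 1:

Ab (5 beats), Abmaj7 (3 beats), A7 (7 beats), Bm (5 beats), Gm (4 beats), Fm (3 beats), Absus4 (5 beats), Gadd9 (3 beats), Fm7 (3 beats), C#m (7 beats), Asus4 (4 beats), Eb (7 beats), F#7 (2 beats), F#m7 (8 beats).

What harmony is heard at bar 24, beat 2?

Asus4

Beat 2 of bar 24 is beat (24−1)×2 + 2 = 48 overall.
Running totals: Ab ends at 5, Abmaj7 ends at 8, A7 ends at 15, Bm ends at 20, Gm ends at 24, Fm ends at 27, Absus4 ends at 32, Gadd9 ends at 35, Fm7 ends at 38, C#m ends at 45, Asus4 ends at 49.
Beat 48 falls within Asus4.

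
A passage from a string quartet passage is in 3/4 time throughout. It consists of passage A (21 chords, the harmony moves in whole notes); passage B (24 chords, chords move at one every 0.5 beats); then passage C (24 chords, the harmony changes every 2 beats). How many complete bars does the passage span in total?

A: 21 × 4 = 84 beats = 28 bars.
B: 24 × 0.5 = 12 beats = 4 bars.
C: 24 × 2 = 48 beats = 16 bars.
Total: 28 + 4 + 16 = 48 bars.

48 bars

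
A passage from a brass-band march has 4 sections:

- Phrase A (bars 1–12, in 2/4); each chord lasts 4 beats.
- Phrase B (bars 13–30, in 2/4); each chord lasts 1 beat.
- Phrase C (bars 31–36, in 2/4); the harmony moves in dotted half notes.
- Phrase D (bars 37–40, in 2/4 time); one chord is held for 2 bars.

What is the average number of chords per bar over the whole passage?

A: 12 bars of 2 beats is 24 beats; at 4 beats each that's 6 chords.
B: 18 bars of 2 beats is 36 beats; at 1 beat each that's 36 chords.
C: 6 bars of 2 beats is 12 beats; at 3 beats each that's 4 chords.
D: 4 bars of 2 beats is 8 beats; at 4 beats each that's 2 chords.
Overall: 48 chords over 40 bars → 48/40 = 1.2 chords per bar.

1.2 chords per bar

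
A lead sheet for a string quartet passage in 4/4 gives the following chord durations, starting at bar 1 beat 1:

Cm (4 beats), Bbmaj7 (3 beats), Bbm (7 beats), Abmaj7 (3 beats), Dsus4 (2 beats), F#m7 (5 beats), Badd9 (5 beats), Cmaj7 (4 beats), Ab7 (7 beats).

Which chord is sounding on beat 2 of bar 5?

Dsus4

Beat 2 of bar 5 is beat (5−1)×4 + 2 = 18 overall.
Running totals: Cm ends at 4, Bbmaj7 ends at 7, Bbm ends at 14, Abmaj7 ends at 17, Dsus4 ends at 19.
Beat 18 falls within Dsus4.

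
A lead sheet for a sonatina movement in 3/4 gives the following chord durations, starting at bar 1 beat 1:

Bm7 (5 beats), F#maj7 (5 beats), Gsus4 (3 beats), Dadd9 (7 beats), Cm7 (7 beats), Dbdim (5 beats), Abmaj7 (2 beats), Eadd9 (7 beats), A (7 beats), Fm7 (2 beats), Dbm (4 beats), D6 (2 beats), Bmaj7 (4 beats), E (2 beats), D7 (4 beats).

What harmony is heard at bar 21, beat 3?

D7

Beat 3 of bar 21 is beat (21−1)×3 + 3 = 63 overall.
Running totals: Bm7 ends at 5, F#maj7 ends at 10, Gsus4 ends at 13, Dadd9 ends at 20, Cm7 ends at 27, Dbdim ends at 32, Abmaj7 ends at 34, Eadd9 ends at 41, A ends at 48, Fm7 ends at 50, Dbm ends at 54, D6 ends at 56, Bmaj7 ends at 60, E ends at 62, D7 ends at 66.
Beat 63 falls within D7.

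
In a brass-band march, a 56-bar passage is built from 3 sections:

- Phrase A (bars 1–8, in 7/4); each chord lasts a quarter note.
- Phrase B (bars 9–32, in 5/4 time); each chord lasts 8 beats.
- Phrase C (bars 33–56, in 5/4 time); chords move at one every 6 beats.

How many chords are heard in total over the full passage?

A has 56 beats and chords last 1 each, so 56 chords.
B has 120 beats and chords last 8 each, so 15 chords.
C has 120 beats and chords last 6 each, so 20 chords.
Total: 56 + 15 + 20 = 91.

91 chords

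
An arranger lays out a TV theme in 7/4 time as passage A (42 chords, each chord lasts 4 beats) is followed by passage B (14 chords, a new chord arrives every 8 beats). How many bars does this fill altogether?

A: 42 × 4 = 168 beats = 24 bars.
B: 14 × 8 = 112 beats = 16 bars.
Total: 24 + 16 = 40 bars.

40 bars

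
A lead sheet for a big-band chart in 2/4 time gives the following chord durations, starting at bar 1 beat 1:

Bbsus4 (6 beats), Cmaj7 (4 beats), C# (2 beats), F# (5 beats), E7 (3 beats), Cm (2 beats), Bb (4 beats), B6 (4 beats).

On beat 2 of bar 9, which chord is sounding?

Beat 2 of bar 9 is beat (9−1)×2 + 2 = 18 overall.
Running totals: Bbsus4 ends at 6, Cmaj7 ends at 10, C# ends at 12, F# ends at 17, E7 ends at 20.
Beat 18 falls within E7.

E7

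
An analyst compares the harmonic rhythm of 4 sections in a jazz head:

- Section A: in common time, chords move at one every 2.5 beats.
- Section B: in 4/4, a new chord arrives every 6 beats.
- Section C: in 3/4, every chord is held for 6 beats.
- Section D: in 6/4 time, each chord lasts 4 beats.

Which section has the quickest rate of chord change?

Section A

A: each chord is 2.5 beats in 4/4, so 1.6 per bar.
B: each chord is 6 beats in 4/4, so 2/3 per bar.
C: each chord is 6 beats in 3/4, so 0.5 per bar.
D: each chord is 4 beats in 6/4, so 1.5 per bar.
Fastest is A at 1.6 chords/bar.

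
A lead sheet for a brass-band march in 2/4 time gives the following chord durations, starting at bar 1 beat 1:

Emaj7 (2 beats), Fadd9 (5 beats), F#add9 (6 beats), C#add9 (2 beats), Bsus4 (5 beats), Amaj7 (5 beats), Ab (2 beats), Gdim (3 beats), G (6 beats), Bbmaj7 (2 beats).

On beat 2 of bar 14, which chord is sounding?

Beat 2 of bar 14 is beat (14−1)×2 + 2 = 28 overall.
Running totals: Emaj7 ends at 2, Fadd9 ends at 7, F#add9 ends at 13, C#add9 ends at 15, Bsus4 ends at 20, Amaj7 ends at 25, Ab ends at 27, Gdim ends at 30.
Beat 28 falls within Gdim.

Gdim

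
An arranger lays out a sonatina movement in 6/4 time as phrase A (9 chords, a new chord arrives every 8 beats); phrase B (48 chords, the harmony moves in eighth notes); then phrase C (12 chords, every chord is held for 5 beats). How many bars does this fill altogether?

A: 9 × 8 = 72 beats = 12 bars.
B: 48 × 0.5 = 24 beats = 4 bars.
C: 12 × 5 = 60 beats = 10 bars.
Total: 12 + 4 + 10 = 26 bars.

26 bars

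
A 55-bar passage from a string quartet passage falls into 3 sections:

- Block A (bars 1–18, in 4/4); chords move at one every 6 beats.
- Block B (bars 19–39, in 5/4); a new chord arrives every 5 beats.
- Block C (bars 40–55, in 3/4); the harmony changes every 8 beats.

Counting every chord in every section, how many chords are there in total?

A: 18 bars × 4 beats = 72 beats; 6 beats/chord → 12 chords.
B: 21 bars × 5 beats = 105 beats; 5 beats/chord → 21 chords.
C: 16 bars × 3 beats = 48 beats; 8 beats/chord → 6 chords.
Total: 12 + 21 + 6 = 39.

39 chords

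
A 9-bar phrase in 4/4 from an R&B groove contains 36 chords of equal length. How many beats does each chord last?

9 bars × 4 beats/bar = 36 beats total.
36 beats ÷ 36 chords = 1 beats per chord.
(That is a quarter note.)

1 beat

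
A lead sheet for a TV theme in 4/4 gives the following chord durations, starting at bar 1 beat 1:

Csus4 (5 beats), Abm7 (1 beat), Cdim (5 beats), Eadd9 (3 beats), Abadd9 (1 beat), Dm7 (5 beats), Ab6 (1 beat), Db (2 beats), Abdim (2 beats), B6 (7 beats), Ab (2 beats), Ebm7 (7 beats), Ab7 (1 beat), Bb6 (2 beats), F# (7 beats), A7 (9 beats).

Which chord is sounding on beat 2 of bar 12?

F#

Beat 2 of bar 12 is beat (12−1)×4 + 2 = 46 overall.
Running totals: Csus4 ends at 5, Abm7 ends at 6, Cdim ends at 11, Eadd9 ends at 14, Abadd9 ends at 15, Dm7 ends at 20, Ab6 ends at 21, Db ends at 23, Abdim ends at 25, B6 ends at 32, Ab ends at 34, Ebm7 ends at 41, Ab7 ends at 42, Bb6 ends at 44, F# ends at 51.
Beat 46 falls within F#.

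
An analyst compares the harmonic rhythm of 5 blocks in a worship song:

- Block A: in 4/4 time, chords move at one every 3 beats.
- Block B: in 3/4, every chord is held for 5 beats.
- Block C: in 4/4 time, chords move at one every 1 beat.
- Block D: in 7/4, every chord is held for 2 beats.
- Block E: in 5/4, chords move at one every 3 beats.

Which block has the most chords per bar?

Block C

A: 4/3 = 4/3 chords/bar.
B: 3/5 = 0.6 chords/bar.
C: 4/1 = 4 chords/bar.
D: 7/2 = 3.5 chords/bar.
E: 5/3 = 5/3 chords/bar.
Fastest is C at 4 chords/bar.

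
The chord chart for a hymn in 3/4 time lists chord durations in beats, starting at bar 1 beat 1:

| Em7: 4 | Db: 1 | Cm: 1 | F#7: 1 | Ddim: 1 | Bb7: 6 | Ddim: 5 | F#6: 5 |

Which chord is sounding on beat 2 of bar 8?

F#6

Beat 2 of bar 8 is beat (8−1)×3 + 2 = 23 overall.
Running totals: Em7 ends at 4, Db ends at 5, Cm ends at 6, F#7 ends at 7, Ddim ends at 8, Bb7 ends at 14, Ddim ends at 19, F#6 ends at 24.
Beat 23 falls within F#6.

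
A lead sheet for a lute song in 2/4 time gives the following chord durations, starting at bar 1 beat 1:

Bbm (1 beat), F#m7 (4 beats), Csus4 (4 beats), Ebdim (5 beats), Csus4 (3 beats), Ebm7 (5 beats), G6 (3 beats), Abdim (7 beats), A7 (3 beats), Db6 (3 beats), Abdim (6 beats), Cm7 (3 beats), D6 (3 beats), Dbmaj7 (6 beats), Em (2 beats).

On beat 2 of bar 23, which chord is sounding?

Beat 2 of bar 23 is beat (23−1)×2 + 2 = 46 overall.
Running totals: Bbm ends at 1, F#m7 ends at 5, Csus4 ends at 9, Ebdim ends at 14, Csus4 ends at 17, Ebm7 ends at 22, G6 ends at 25, Abdim ends at 32, A7 ends at 35, Db6 ends at 38, Abdim ends at 44, Cm7 ends at 47.
Beat 46 falls within Cm7.

Cm7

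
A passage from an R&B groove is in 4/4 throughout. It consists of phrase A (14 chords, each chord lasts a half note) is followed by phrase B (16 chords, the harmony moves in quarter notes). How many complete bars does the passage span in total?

11 bars

A: 14 × 2 = 28 beats = 7 bars.
B: 16 × 1 = 16 beats = 4 bars.
Total: 7 + 4 = 11 bars.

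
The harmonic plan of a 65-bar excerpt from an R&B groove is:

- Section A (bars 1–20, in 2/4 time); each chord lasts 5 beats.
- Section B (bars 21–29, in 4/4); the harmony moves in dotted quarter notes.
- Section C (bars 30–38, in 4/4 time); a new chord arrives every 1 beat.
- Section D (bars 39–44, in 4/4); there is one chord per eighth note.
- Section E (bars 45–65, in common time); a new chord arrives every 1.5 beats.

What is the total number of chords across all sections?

172 chords

A: 20·2 = 40 beats, 40/5 = 8 chords.
B: 9·4 = 36 beats, 36/1.5 = 24 chords.
C: 9·4 = 36 beats, 36/1 = 36 chords.
D: 6·4 = 24 beats, 24/0.5 = 48 chords.
E: 21·4 = 84 beats, 84/1.5 = 56 chords.
Total: 8 + 24 + 36 + 48 + 56 = 172.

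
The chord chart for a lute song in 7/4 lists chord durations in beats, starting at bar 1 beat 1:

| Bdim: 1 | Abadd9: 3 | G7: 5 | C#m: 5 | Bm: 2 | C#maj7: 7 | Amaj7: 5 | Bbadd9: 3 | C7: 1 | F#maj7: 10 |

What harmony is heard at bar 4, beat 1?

C#maj7

Beat 1 of bar 4 is beat (4−1)×7 + 1 = 22 overall.
Running totals: Bdim ends at 1, Abadd9 ends at 4, G7 ends at 9, C#m ends at 14, Bm ends at 16, C#maj7 ends at 23.
Beat 22 falls within C#maj7.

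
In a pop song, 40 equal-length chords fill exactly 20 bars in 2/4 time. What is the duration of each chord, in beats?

20 bars × 2 beats/bar = 40 beats total.
40 beats ÷ 40 chords = 1 beats per chord.
(That is a quarter note.)

1 beat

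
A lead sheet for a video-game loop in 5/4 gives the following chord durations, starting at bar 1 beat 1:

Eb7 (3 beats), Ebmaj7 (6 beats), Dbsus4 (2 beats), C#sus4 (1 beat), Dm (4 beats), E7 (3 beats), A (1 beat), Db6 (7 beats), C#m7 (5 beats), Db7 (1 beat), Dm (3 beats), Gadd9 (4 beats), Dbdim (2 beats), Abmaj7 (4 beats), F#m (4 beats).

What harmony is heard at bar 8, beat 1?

Dm

Beat 1 of bar 8 is beat (8−1)×5 + 1 = 36 overall.
Running totals: Eb7 ends at 3, Ebmaj7 ends at 9, Dbsus4 ends at 11, C#sus4 ends at 12, Dm ends at 16, E7 ends at 19, A ends at 20, Db6 ends at 27, C#m7 ends at 32, Db7 ends at 33, Dm ends at 36.
Beat 36 falls within Dm.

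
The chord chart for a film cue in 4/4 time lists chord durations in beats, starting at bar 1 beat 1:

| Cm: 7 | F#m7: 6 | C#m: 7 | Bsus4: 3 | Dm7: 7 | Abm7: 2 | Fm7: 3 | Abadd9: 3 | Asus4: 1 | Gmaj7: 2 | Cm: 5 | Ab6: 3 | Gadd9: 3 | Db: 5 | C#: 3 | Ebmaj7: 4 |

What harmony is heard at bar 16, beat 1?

Ebmaj7

Beat 1 of bar 16 is beat (16−1)×4 + 1 = 61 overall.
Running totals: Cm ends at 7, F#m7 ends at 13, C#m ends at 20, Bsus4 ends at 23, Dm7 ends at 30, Abm7 ends at 32, Fm7 ends at 35, Abadd9 ends at 38, Asus4 ends at 39, Gmaj7 ends at 41, Cm ends at 46, Ab6 ends at 49, Gadd9 ends at 52, Db ends at 57, C# ends at 60, Ebmaj7 ends at 64.
Beat 61 falls within Ebmaj7.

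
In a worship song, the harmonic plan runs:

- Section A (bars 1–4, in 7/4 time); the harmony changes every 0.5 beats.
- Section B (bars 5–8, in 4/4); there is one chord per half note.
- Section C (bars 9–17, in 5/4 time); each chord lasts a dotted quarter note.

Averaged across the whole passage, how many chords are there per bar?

94/17 chords per bar

A: 4 × 7 = 28 beats ÷ 0.5 = 56 chords.
B: 4 × 4 = 16 beats ÷ 2 = 8 chords.
C: 9 × 5 = 45 beats ÷ 1.5 = 30 chords.
Overall: 94 chords over 17 bars → 94/17 = 94/17 chords per bar.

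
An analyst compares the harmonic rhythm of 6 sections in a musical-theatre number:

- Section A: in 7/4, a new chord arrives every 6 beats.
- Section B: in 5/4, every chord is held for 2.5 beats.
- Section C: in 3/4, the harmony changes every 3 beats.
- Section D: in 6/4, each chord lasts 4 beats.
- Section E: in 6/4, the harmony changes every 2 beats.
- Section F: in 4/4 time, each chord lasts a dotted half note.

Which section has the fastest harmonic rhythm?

A: 7/6 = 7/6 chords/bar.
B: 5/2.5 = 2 chords/bar.
C: 3/3 = 1 chord/bar.
D: 6/4 = 1.5 chords/bar.
E: 6/2 = 3 chords/bar.
F: 4/3 = 4/3 chords/bar.
Fastest is E at 3 chords/bar.

Section E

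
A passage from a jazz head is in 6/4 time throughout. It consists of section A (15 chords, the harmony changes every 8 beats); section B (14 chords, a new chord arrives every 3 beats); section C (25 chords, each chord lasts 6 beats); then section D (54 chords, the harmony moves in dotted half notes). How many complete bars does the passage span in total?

A: 15 × 8 = 120 beats = 20 bars.
B: 14 × 3 = 42 beats = 7 bars.
C: 25 × 6 = 150 beats = 25 bars.
D: 54 × 3 = 162 beats = 27 bars.
Total: 20 + 7 + 25 + 27 = 79 bars.

79 bars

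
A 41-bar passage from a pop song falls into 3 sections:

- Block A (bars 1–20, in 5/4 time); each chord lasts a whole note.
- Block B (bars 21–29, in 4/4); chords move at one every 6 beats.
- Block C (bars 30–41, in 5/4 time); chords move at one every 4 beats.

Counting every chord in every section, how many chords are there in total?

46 chords

A: 20 bars × 5 beats = 100 beats; 4 beats/chord → 25 chords.
B: 9 bars × 4 beats = 36 beats; 6 beats/chord → 6 chords.
C: 12 bars × 5 beats = 60 beats; 4 beats/chord → 15 chords.
Total: 25 + 6 + 15 = 46.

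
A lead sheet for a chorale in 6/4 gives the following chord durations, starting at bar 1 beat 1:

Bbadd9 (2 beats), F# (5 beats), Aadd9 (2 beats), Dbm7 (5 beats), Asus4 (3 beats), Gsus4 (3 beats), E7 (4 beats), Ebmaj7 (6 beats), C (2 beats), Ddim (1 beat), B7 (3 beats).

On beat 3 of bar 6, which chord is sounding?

Ddim

Beat 3 of bar 6 is beat (6−1)×6 + 3 = 33 overall.
Running totals: Bbadd9 ends at 2, F# ends at 7, Aadd9 ends at 9, Dbm7 ends at 14, Asus4 ends at 17, Gsus4 ends at 20, E7 ends at 24, Ebmaj7 ends at 30, C ends at 32, Ddim ends at 33.
Beat 33 falls within Ddim.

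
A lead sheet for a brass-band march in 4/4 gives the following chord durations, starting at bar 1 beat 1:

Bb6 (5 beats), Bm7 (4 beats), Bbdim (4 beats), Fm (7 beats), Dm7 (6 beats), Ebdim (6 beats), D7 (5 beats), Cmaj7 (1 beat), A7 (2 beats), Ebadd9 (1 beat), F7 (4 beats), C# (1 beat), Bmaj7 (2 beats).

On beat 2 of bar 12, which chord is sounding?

Beat 2 of bar 12 is beat (12−1)×4 + 2 = 46 overall.
Running totals: Bb6 ends at 5, Bm7 ends at 9, Bbdim ends at 13, Fm ends at 20, Dm7 ends at 26, Ebdim ends at 32, D7 ends at 37, Cmaj7 ends at 38, A7 ends at 40, Ebadd9 ends at 41, F7 ends at 45, C# ends at 46.
Beat 46 falls within C#.

C#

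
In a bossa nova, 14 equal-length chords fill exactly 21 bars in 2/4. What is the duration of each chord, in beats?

21 bars × 2 beats/bar = 42 beats total.
42 beats ÷ 14 chords = 3 beats per chord.
(That is a dotted half note.)

3 beats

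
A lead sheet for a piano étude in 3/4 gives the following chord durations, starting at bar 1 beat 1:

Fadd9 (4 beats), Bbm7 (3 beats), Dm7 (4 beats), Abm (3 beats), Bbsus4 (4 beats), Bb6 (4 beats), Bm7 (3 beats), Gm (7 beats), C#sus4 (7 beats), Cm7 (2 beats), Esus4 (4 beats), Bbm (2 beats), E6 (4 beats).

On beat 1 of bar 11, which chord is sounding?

Gm

Beat 1 of bar 11 is beat (11−1)×3 + 1 = 31 overall.
Running totals: Fadd9 ends at 4, Bbm7 ends at 7, Dm7 ends at 11, Abm ends at 14, Bbsus4 ends at 18, Bb6 ends at 22, Bm7 ends at 25, Gm ends at 32.
Beat 31 falls within Gm.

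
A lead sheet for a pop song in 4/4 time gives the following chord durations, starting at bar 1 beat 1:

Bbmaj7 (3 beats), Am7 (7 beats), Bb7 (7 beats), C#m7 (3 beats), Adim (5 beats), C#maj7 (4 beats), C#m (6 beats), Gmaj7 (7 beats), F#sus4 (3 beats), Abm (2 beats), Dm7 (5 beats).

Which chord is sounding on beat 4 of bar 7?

C#maj7

Beat 4 of bar 7 is beat (7−1)×4 + 4 = 28 overall.
Running totals: Bbmaj7 ends at 3, Am7 ends at 10, Bb7 ends at 17, C#m7 ends at 20, Adim ends at 25, C#maj7 ends at 29.
Beat 28 falls within C#maj7.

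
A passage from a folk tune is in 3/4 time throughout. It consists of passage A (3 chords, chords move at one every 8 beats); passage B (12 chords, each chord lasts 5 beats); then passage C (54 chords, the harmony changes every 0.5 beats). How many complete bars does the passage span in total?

A: 3 × 8 = 24 beats = 8 bars.
B: 12 × 5 = 60 beats = 20 bars.
C: 54 × 0.5 = 27 beats = 9 bars.
Total: 8 + 20 + 9 = 37 bars.

37 bars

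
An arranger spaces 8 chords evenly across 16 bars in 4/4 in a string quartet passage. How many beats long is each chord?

8 beats

16 bars × 4 beats/bar = 64 beats total.
64 beats ÷ 8 chords = 8 beats per chord.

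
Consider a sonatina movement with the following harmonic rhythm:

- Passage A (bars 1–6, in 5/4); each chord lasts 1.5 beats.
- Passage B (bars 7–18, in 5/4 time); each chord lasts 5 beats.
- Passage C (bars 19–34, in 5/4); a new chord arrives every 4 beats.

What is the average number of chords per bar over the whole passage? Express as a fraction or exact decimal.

26/17 chords per bar

A: 6 × 5 = 30 beats ÷ 1.5 = 20 chords.
B: 12 × 5 = 60 beats ÷ 5 = 12 chords.
C: 16 × 5 = 80 beats ÷ 4 = 20 chords.
Overall: 52 chords over 34 bars → 52/34 = 26/17 chords per bar.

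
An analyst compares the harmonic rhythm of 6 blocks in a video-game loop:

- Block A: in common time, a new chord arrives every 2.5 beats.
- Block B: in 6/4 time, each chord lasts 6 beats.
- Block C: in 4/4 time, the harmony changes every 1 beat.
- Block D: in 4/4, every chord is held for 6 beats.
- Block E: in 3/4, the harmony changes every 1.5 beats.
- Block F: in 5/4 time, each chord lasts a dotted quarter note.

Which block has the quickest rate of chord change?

A: 4/2.5 = 1.6 chords/bar.
B: 6/6 = 1 chord/bar.
C: 4/1 = 4 chords/bar.
D: 4/6 = 2/3 chords/bar.
E: 3/1.5 = 2 chords/bar.
F: 5/1.5 = 10/3 chords/bar.
Fastest is C at 4 chords/bar.

Block C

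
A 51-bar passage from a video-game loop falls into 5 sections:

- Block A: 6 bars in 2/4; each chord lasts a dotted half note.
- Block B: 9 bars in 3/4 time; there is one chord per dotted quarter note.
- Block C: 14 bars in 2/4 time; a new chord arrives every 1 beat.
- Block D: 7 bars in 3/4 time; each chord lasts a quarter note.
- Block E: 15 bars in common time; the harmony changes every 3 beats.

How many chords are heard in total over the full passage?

91 chords

A: 6·2 = 12 beats, 12/3 = 4 chords.
B: 9·3 = 27 beats, 27/1.5 = 18 chords.
C: 14·2 = 28 beats, 28/1 = 28 chords.
D: 7·3 = 21 beats, 21/1 = 21 chords.
E: 15·4 = 60 beats, 60/3 = 20 chords.
Total: 4 + 18 + 28 + 21 + 20 = 91.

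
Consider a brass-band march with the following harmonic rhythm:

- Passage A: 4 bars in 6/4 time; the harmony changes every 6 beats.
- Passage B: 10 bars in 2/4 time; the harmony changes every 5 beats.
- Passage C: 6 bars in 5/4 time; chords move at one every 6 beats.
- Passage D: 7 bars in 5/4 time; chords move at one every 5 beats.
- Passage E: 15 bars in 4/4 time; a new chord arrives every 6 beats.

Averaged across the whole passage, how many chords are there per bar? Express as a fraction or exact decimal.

5/7 chords per bar

A: 4 × 6 = 24 beats ÷ 6 = 4 chords.
B: 10 × 2 = 20 beats ÷ 5 = 4 chords.
C: 6 × 5 = 30 beats ÷ 6 = 5 chords.
D: 7 × 5 = 35 beats ÷ 5 = 7 chords.
E: 15 × 4 = 60 beats ÷ 6 = 10 chords.
Overall: 30 chords over 42 bars → 30/42 = 5/7 chords per bar.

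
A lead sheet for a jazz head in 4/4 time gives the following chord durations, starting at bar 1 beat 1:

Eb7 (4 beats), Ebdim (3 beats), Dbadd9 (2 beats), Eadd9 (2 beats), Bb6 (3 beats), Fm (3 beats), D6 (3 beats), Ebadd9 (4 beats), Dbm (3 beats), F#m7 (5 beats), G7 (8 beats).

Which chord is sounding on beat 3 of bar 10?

G7

Beat 3 of bar 10 is beat (10−1)×4 + 3 = 39 overall.
Running totals: Eb7 ends at 4, Ebdim ends at 7, Dbadd9 ends at 9, Eadd9 ends at 11, Bb6 ends at 14, Fm ends at 17, D6 ends at 20, Ebadd9 ends at 24, Dbm ends at 27, F#m7 ends at 32, G7 ends at 40.
Beat 39 falls within G7.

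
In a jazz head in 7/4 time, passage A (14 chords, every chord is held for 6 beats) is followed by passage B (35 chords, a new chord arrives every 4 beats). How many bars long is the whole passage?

32 bars

A: 14 × 6 = 84 beats = 12 bars.
B: 35 × 4 = 140 beats = 20 bars.
Total: 12 + 20 = 32 bars.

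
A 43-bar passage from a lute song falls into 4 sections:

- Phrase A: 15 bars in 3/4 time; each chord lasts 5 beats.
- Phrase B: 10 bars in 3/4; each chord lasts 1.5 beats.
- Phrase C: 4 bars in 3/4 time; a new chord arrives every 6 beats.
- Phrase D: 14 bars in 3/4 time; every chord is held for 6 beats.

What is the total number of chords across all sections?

A: 15 bars × 3 beats = 45 beats; 5 beats/chord → 9 chords.
B: 10 bars × 3 beats = 30 beats; 1.5 beats/chord → 20 chords.
C: 4 bars × 3 beats = 12 beats; 6 beats/chord → 2 chords.
D: 14 bars × 3 beats = 42 beats; 6 beats/chord → 7 chords.
Total: 9 + 20 + 2 + 7 = 38.

38 chords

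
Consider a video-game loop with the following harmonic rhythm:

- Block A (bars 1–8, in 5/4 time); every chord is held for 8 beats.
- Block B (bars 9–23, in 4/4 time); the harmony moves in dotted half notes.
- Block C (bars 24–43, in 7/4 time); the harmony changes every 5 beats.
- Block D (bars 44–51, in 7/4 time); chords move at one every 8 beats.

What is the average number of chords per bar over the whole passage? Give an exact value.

20/17 chords per bar

A: 8 × 5 = 40 beats ÷ 8 = 5 chords.
B: 15 × 4 = 60 beats ÷ 3 = 20 chords.
C: 20 × 7 = 140 beats ÷ 5 = 28 chords.
D: 8 × 7 = 56 beats ÷ 8 = 7 chords.
Overall: 60 chords over 51 bars → 60/51 = 20/17 chords per bar.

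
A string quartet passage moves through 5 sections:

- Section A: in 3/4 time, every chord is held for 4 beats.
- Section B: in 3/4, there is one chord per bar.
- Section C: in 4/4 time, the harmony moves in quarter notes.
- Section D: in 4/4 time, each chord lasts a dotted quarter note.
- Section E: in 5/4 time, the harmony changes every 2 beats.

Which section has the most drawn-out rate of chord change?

Section A

A: 3 beats/bar ÷ 4 beats/chord = 0.75 chords/bar.
B: 3 beats/bar ÷ 3 beats/chord = 1 chord/bar.
C: 4 beats/bar ÷ 1 beat/chord = 4 chords/bar.
D: 4 beats/bar ÷ 1.5 beats/chord = 8/3 chords/bar.
E: 5 beats/bar ÷ 2 beats/chord = 2.5 chords/bar.
Slowest is A at 0.75 chords/bar.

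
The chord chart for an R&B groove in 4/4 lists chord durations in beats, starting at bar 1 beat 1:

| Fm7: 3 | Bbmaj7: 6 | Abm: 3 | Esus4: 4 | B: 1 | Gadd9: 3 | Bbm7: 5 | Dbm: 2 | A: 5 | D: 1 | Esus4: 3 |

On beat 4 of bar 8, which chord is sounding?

A

Beat 4 of bar 8 is beat (8−1)×4 + 4 = 32 overall.
Running totals: Fm7 ends at 3, Bbmaj7 ends at 9, Abm ends at 12, Esus4 ends at 16, B ends at 17, Gadd9 ends at 20, Bbm7 ends at 25, Dbm ends at 27, A ends at 32.
Beat 32 falls within A.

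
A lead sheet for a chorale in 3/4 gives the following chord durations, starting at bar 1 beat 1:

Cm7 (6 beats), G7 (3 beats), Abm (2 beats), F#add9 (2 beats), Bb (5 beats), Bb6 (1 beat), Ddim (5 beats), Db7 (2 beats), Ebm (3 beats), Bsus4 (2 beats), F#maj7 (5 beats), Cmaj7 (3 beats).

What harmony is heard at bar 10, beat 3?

Bsus4

Beat 3 of bar 10 is beat (10−1)×3 + 3 = 30 overall.
Running totals: Cm7 ends at 6, G7 ends at 9, Abm ends at 11, F#add9 ends at 13, Bb ends at 18, Bb6 ends at 19, Ddim ends at 24, Db7 ends at 26, Ebm ends at 29, Bsus4 ends at 31.
Beat 30 falls within Bsus4.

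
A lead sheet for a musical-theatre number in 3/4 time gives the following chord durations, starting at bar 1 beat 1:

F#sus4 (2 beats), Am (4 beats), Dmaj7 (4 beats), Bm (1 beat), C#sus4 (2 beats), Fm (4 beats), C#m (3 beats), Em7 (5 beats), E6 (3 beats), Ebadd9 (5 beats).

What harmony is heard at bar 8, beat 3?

Beat 3 of bar 8 is beat (8−1)×3 + 3 = 24 overall.
Running totals: F#sus4 ends at 2, Am ends at 6, Dmaj7 ends at 10, Bm ends at 11, C#sus4 ends at 13, Fm ends at 17, C#m ends at 20, Em7 ends at 25.
Beat 24 falls within Em7.

Em7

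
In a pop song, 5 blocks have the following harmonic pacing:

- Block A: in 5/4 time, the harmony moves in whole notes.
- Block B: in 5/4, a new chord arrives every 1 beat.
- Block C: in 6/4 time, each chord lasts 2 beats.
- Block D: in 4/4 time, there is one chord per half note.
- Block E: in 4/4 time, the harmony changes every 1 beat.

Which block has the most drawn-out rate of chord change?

Block A

A: 5 beats/bar ÷ 4 beats/chord = 1.25 chords/bar.
B: 5 beats/bar ÷ 1 beat/chord = 5 chords/bar.
C: 6 beats/bar ÷ 2 beats/chord = 3 chords/bar.
D: 4 beats/bar ÷ 2 beats/chord = 2 chords/bar.
E: 4 beats/bar ÷ 1 beat/chord = 4 chords/bar.
Slowest is A at 1.25 chords/bar.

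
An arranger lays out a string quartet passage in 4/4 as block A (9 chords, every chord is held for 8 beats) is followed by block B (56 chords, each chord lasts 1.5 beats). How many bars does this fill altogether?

A: 9 × 8 = 72 beats = 18 bars.
B: 56 × 1.5 = 84 beats = 21 bars.
Total: 18 + 21 = 39 bars.

39 bars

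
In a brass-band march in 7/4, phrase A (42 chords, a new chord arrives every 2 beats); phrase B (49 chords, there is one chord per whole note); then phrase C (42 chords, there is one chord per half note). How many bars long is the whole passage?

A: 42 × 2 = 84 beats = 12 bars.
B: 49 × 4 = 196 beats = 28 bars.
C: 42 × 2 = 84 beats = 12 bars.
Total: 12 + 28 + 12 = 52 bars.

52 bars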